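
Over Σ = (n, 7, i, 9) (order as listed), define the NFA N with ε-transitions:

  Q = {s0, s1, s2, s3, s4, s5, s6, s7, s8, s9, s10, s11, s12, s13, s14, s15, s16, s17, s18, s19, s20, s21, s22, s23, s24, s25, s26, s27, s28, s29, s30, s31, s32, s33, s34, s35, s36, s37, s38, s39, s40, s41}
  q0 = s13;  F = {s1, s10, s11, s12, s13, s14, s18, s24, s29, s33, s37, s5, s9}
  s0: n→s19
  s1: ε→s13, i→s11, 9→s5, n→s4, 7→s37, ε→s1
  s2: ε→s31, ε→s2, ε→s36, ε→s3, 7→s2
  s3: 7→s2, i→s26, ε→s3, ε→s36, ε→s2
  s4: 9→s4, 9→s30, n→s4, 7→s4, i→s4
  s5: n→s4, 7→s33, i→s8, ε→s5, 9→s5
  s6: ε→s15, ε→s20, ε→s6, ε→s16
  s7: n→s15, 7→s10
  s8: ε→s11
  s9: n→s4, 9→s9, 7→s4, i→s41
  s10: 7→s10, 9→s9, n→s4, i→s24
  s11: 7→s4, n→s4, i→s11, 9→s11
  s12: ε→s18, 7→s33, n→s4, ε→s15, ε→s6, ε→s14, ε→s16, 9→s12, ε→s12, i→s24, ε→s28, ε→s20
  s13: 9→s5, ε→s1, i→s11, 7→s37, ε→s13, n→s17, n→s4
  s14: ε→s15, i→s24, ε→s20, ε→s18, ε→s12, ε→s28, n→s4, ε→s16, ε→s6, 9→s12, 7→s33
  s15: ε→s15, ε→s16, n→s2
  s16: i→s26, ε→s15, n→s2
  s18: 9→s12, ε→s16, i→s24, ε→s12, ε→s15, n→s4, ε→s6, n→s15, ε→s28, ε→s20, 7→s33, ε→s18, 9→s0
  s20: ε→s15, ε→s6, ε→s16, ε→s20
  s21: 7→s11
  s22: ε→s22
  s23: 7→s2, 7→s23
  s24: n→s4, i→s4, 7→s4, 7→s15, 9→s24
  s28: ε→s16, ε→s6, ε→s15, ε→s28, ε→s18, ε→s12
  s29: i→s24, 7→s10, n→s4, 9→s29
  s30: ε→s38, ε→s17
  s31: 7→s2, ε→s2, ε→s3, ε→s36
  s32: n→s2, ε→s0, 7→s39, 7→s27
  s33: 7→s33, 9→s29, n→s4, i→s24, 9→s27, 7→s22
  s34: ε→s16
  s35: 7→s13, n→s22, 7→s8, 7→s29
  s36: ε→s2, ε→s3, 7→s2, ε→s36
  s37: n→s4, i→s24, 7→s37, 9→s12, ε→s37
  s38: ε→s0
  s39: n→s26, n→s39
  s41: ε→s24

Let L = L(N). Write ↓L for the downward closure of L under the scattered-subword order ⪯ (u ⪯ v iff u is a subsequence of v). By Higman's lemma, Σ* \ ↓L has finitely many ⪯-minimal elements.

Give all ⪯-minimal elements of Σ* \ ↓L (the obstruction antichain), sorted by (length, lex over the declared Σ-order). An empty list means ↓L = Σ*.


A = [n, i7, 7ii, 979797].

|Q|=42, |F|=13, |δ|=152 (66 ε).
min D↑ (11 st, q0=0, F={1}): 0:n→1,7→2,i→3,9→4 1:n→1,7→1,i→1,9→1 2:n→1,7→2,i→5,9→6 3:n→1,7→1,i→3,9→3 4:n→1,7→7,i→3,9→4 5:n→1,7→1,i→1,9→5 6:n→1,7→7,i→5,9→6 7:n→1,7→7,i→5,9→8 8:n→1,7→9,i→5,9→8 9:n→1,7→9,i→5,9→10 10:n→1,7→1,i→5,9→10 [Hopcroft].
'n': run [33, 13] end={s0,s15,s16,s17,s19,s2,s26,s3,s30,s31,s36,s38,…} — reject; 1/1 del acc.
'i7': run [33, 17, 13] end={s0,s15,s16,s17,s19,s2,s26,s3,s30,s31,s36,s38,…} rej; 2/2 del acc.
'7ii': run [33, 28, 15, 7] end={s0,s17,s19,s26,s30,s38,s4} — reject; 3/3 deletions ∈↓L.
'979797': N↓-sim [33, 30, 21, 19, 17, 16, 13] end={s0,s15,s16,s17,s19,s2,s26,s3,s30,s31,s36,s38,…} — reject; 6/6 del acc.
4 words, ⪯-incomp.


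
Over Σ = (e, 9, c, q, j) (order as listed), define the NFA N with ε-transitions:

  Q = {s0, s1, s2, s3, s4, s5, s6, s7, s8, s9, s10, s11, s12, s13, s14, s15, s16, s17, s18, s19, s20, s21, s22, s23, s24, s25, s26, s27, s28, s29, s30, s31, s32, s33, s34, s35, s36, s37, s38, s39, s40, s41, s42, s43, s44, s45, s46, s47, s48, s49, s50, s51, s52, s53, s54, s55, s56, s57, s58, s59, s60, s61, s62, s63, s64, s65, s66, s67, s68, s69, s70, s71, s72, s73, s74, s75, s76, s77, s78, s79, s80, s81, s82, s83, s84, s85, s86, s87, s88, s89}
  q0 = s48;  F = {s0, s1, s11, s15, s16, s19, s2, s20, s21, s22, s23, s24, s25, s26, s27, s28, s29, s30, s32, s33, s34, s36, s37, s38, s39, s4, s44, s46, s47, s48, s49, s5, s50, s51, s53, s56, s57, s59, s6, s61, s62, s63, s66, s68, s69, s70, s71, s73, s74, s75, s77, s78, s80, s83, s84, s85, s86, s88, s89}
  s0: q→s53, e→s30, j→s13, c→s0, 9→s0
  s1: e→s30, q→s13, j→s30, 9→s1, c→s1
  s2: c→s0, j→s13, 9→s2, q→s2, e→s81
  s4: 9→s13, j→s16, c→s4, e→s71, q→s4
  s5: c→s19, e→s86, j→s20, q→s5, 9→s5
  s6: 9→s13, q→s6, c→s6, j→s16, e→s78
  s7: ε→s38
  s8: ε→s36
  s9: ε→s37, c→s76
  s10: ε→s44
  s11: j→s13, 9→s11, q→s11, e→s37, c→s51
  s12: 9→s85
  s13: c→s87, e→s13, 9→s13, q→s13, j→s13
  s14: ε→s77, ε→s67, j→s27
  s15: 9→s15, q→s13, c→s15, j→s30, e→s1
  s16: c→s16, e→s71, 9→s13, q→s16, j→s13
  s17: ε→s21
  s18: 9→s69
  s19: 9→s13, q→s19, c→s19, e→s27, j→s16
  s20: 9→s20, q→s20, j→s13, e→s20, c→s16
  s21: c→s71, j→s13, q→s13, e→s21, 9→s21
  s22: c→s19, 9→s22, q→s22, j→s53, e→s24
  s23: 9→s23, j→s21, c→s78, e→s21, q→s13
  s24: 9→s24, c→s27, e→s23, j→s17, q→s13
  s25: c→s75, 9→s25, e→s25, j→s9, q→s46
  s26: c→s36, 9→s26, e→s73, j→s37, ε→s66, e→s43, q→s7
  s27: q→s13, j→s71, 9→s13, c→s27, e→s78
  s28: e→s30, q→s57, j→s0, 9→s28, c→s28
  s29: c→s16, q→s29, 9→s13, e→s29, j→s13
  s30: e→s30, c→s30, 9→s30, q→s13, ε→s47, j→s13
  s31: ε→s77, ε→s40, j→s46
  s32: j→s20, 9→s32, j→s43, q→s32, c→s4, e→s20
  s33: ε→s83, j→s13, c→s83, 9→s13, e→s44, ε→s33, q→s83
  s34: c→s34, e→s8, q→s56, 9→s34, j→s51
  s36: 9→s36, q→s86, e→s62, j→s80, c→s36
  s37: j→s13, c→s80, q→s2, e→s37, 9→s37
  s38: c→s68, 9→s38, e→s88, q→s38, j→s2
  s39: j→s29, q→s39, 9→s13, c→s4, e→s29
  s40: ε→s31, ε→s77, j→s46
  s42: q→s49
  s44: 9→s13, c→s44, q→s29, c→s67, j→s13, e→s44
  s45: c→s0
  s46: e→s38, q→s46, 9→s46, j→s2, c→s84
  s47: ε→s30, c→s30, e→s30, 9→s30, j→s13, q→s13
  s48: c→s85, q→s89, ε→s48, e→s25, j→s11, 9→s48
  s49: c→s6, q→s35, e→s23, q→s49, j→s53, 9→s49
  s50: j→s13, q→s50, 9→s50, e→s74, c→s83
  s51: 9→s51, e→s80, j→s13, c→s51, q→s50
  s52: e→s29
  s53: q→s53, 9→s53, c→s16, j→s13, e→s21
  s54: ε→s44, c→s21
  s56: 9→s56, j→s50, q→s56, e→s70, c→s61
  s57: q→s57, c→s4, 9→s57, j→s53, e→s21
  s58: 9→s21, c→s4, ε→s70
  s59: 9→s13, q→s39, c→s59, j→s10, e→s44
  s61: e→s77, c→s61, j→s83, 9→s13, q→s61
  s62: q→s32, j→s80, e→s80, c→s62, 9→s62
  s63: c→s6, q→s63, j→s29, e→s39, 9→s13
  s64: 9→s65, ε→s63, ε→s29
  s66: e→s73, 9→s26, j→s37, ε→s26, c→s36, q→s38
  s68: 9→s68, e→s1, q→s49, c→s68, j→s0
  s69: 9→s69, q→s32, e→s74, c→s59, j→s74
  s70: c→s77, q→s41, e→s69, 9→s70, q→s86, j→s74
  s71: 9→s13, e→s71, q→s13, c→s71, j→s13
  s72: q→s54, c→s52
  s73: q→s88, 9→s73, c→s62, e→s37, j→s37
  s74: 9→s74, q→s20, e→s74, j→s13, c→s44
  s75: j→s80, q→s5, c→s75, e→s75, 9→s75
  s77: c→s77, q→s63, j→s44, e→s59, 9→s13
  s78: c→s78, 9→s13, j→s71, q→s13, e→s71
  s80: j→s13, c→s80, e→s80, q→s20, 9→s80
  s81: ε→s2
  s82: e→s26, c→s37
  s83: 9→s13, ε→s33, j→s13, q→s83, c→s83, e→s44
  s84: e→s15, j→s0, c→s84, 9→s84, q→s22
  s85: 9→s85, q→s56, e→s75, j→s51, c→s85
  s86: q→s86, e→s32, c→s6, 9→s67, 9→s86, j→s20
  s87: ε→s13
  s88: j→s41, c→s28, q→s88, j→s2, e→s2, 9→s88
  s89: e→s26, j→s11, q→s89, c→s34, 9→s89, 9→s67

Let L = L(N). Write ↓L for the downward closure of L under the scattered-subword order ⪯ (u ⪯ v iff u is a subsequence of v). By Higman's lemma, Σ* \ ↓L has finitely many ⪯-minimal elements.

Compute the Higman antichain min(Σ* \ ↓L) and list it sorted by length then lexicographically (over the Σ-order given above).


|Q|=90, |F|=59, |δ|=350 (25 ε).
min D↑ (57 st, q0=0, F={12}): 0:e→1,9→0,c→2,q→3,j→4 1:e→1,9→1,c→5,q→6,j→7 2:e→5,9→2,c→2,q→8,j→9 3:e→10,9→3,c→11,q→3,j→4 4:e→7,9→4,c→9,q→4,j→12 5:e→5,9→5,c→5,q→13,j→14 6:e→15,9→6,c→16,q→6,j→17 7:e→7,9→7,c→14,q→17,j→12 8:e→18,9→8,c→19,q→8,j→20 9:e→14,9→9,c→9,q→20,j→12 10:e→21,9→10,c→22,q→15,j→7 11:e→22,9→11,c→11,q→8,j→9 12:e→12,9→12,c→12,q→12,j→12 13:e→23,9→13,c→24,q→13,j→25 14:e→14,9→14,c→14,q→25,j→12 15:e→26,9→15,c→27,q→15,j→17 16:e→28,9→16,c→16,q→29,j→30 17:e→17,9→17,c→30,q→17,j→12 18:e→31,9→18,c→32,q→23,j→33 19:e→32,9→12,c→19,q→19,j→34 20:e→33,9→20,c→34,q→20,j→12 21:e→7,9→21,c→35,q→26,j→7 22:e→35,9→22,c→22,q→23,j→14 23:e→36,9→23,c→37,q→23,j→25 24:e→38,9→12,c→24,q→24,j→39 25:e→25,9→25,c→39,q→25,j→12 26:e→17,9→26,c→40,q→26,j→17 27:e→41,9→27,c→27,q→42,j→30 28:e→41,9→28,c→28,q→12,j→43 29:e→44,9→29,c→24,q→29,j→45 30:e→43,9→30,c→30,q→45,j→12 31:e→33,9→31,c→46,q→36,j→33 32:e→46,9→12,c→32,q→47,j→48 33:e→33,9→33,c→48,q→25,j→12 34:e→48,9→12,c→34,q→34,j→12 35:e→14,9→35,c→35,q→36,j→14 36:e→25,9→36,c→49,q→36,j→25 37:e→50,9→12,c→37,q→37,j→39 38:e→50,9→12,c→38,q→12,j→51 39:e→51,9→12,c→39,q→39,j→12 40:e→43,9→40,c→40,q→52,j→30 41:e→43,9→41,c→41,q→12,j→43 42:e→53,9→42,c→37,q→42,j→45 43:e→43,9→43,c→43,q→12,j→12 44:e→53,9→44,c→38,q→12,j→54 45:e→54,9→45,c→39,q→45,j→12 46:e→48,9→12,c→46,q→55,j→48 47:e→55,9→12,c→37,q→47,j→56 48:e→48,9→12,c→48,q→56,j→12 49:e→51,9→12,c→49,q→49,j→39 50:e→51,9→12,c→50,q→12,j→51 51:e→51,9→12,c→51,q→12,j→12 52:e→54,9→52,c→49,q→52,j→45 53:e→54,9→53,c→50,q→12,j→54 54:e→54,9→54,c→51,q→12,j→12 55:e→56,9→12,c→49,q→55,j→56 56:e→56,9→12,c→39,q→56,j→12 [Hopcroft].
'jj': N↓-sim [72, 29, 2] end={s13,s87} rej; 2/2 del acc.
'cqc9': run [72, 57, 40, 20, 2] end={s13,s87} — reject; 4/4 deletions ∈↓L.
'eqceq': |S_i|=[72, 61, 42, 26, 13, 2] end={s13,s87} ∉↓L; 5/5 del acc.
'qeeej': N↓-sim [72, 66, 52, 34, 18, 2] end={s13,s87} rej; 5/5 single-dels accept.
4 obstructions.

A = [jj, cqc9, eqceq, qeeej].


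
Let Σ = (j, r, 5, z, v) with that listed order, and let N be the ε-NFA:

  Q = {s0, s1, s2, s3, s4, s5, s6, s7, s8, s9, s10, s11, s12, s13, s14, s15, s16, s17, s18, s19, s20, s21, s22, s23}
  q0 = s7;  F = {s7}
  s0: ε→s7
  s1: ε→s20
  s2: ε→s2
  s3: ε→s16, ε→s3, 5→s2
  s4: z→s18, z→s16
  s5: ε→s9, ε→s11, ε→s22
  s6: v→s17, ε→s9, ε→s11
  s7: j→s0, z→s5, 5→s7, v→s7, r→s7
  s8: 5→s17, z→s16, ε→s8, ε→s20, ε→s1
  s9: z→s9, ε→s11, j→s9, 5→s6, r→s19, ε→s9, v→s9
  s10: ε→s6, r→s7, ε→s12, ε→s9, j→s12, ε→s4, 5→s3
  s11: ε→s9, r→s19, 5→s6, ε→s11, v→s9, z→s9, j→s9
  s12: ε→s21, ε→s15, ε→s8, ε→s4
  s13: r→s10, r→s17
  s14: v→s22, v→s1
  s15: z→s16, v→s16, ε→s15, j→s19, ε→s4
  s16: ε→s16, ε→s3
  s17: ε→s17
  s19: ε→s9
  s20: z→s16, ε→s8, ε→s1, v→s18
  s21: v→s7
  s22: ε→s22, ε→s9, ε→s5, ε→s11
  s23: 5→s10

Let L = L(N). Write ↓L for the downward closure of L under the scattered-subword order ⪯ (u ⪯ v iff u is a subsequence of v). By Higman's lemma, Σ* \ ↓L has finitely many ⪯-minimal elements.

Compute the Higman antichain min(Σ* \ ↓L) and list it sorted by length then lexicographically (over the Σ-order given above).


A = [z].

|Q|=24, |F|=1, |δ|=72 (37 ε).
min D↑ (2 st, q0=0, F={1}): 0:j→0,r→0,5→0,z→1,v→0 1:j→1,r→1,5→1,z→1,v→1 [Hopcroft].
'z': run [9, 7] end={s11,s17,s19,s22,s5,s6,s9} ∉↓L; 1/1 single-dels accept.
1 words, ⪯-incomp.


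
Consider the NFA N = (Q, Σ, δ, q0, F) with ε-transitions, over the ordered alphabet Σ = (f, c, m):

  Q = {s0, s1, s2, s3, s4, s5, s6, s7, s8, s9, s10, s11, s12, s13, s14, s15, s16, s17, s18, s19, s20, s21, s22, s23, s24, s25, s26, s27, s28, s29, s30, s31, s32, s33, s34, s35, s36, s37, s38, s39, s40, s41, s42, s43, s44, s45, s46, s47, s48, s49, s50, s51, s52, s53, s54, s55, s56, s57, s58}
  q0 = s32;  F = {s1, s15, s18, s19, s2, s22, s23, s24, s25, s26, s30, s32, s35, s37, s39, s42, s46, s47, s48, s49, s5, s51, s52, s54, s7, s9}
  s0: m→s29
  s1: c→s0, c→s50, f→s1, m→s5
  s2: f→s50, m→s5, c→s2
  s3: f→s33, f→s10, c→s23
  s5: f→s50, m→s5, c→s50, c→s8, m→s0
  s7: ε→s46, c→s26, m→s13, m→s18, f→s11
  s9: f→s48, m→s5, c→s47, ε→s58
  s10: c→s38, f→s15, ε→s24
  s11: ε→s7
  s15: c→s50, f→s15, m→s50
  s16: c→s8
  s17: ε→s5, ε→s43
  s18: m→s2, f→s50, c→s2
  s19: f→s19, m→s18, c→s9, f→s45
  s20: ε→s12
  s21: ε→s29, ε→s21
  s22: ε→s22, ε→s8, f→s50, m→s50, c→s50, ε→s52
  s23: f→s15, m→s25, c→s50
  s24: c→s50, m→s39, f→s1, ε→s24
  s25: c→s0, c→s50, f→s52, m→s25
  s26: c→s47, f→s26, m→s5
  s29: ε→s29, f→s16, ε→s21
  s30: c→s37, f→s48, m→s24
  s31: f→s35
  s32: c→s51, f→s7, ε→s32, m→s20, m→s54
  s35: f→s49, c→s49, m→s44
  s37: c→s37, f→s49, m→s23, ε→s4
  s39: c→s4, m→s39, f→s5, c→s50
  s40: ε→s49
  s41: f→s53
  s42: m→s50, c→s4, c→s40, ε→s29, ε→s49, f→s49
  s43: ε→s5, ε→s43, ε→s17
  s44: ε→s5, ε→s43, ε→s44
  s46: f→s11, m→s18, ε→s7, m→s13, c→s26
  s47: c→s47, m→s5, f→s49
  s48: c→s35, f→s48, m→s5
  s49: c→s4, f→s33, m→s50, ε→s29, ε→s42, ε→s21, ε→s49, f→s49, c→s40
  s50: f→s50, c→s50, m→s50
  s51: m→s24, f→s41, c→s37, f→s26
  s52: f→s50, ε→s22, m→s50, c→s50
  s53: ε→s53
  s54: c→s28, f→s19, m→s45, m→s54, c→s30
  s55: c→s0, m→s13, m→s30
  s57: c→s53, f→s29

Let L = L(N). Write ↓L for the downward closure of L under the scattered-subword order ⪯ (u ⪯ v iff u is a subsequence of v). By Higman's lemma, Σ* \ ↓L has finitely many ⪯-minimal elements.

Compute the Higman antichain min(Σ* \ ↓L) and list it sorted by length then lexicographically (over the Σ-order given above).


|Q|=59, |F|=26, |δ|=144 (33 ε).
min D↑ (24 st, q0=0, F={12}): 0:f→1,c→2,m→3 1:f→1,c→4,m→5 2:f→4,c→6,m→7 3:f→8,c→9,m→3 4:f→4,c→10,m→11 5:f→12,c→13,m→13 6:f→14,c→6,m→15 7:f→16,c→12,m→17 8:f→8,c→18,m→5 9:f→19,c→6,m→7 10:f→14,c→10,m→11 11:f→12,c→12,m→11 12:f→12,c→12,m→12 13:f→12,c→13,m→11 14:f→14,c→14,m→12 15:f→20,c→12,m→21 16:f→16,c→12,m→11 17:f→11,c→12,m→17 18:f→19,c→10,m→11 19:f→19,c→22,m→11 20:f→20,c→12,m→12 21:f→23,c→12,m→21 22:f→14,c→14,m→11 23:f→12,c→12,m→12 (ε-aug+det+¬).
'fmf': |S_i|=[47, 35, 13, 3] end={s16,s50,s8} ∉↓L; 3/3 del acc.
'cmc': run [47, 36, 19, 7] end={s0,s16,s21,s29,s4,s50,s8} rej; 3/3 deletions ∈↓L.
'ccfm': run [47, 36, 24, 13, 1] end={s50} — reject; 4/4 deletions ∈↓L.
'fmmmc': run [47, 35, 13, 8, 7, 2] end={s50,s8} — reject; 5/5 deletions ∈↓L.
'cmmff': run [47, 36, 19, 12, 9, 3] end={s16,s50,s8} rej; 5/5 del acc.
'mcfccm': |S_i|=[47, 39, 32, 21, 16, 10, 1] end={s50} rej; 6/6 deletions ∈↓L.
6 minimals (antichain).

A = [fmf, cmc, ccfm, fmmmc, cmmff, mcfccm].


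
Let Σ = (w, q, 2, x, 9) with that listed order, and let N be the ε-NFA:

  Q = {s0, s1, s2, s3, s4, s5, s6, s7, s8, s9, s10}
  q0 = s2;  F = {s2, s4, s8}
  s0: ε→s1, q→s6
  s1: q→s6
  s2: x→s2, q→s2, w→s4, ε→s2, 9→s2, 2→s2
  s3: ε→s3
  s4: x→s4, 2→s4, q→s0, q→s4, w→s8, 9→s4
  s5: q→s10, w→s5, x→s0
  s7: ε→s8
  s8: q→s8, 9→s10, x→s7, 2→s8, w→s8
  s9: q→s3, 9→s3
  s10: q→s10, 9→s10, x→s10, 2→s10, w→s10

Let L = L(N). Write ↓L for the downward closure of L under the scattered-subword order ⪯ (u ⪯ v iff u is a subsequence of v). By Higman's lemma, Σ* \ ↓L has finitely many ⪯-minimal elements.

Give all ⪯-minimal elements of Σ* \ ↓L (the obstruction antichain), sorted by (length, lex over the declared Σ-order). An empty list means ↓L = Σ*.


|Q|=11, |F|=3, |δ|=32 (4 ε).
min D↑ (4 st, q0=0, F={3}): 0:w→1,q→0,2→0,x→0,9→0 1:w→2,q→1,2→1,x→1,9→1 2:w→2,q→2,2→2,x→2,9→3 3:w→3,q→3,2→3,x→3,9→3 (ε-aug+det+¬).
'ww9': run [8, 7, 3, 1] end={s10} ∉↓L; 3/3 del acc.
1 obstructions.

A = [ww9].


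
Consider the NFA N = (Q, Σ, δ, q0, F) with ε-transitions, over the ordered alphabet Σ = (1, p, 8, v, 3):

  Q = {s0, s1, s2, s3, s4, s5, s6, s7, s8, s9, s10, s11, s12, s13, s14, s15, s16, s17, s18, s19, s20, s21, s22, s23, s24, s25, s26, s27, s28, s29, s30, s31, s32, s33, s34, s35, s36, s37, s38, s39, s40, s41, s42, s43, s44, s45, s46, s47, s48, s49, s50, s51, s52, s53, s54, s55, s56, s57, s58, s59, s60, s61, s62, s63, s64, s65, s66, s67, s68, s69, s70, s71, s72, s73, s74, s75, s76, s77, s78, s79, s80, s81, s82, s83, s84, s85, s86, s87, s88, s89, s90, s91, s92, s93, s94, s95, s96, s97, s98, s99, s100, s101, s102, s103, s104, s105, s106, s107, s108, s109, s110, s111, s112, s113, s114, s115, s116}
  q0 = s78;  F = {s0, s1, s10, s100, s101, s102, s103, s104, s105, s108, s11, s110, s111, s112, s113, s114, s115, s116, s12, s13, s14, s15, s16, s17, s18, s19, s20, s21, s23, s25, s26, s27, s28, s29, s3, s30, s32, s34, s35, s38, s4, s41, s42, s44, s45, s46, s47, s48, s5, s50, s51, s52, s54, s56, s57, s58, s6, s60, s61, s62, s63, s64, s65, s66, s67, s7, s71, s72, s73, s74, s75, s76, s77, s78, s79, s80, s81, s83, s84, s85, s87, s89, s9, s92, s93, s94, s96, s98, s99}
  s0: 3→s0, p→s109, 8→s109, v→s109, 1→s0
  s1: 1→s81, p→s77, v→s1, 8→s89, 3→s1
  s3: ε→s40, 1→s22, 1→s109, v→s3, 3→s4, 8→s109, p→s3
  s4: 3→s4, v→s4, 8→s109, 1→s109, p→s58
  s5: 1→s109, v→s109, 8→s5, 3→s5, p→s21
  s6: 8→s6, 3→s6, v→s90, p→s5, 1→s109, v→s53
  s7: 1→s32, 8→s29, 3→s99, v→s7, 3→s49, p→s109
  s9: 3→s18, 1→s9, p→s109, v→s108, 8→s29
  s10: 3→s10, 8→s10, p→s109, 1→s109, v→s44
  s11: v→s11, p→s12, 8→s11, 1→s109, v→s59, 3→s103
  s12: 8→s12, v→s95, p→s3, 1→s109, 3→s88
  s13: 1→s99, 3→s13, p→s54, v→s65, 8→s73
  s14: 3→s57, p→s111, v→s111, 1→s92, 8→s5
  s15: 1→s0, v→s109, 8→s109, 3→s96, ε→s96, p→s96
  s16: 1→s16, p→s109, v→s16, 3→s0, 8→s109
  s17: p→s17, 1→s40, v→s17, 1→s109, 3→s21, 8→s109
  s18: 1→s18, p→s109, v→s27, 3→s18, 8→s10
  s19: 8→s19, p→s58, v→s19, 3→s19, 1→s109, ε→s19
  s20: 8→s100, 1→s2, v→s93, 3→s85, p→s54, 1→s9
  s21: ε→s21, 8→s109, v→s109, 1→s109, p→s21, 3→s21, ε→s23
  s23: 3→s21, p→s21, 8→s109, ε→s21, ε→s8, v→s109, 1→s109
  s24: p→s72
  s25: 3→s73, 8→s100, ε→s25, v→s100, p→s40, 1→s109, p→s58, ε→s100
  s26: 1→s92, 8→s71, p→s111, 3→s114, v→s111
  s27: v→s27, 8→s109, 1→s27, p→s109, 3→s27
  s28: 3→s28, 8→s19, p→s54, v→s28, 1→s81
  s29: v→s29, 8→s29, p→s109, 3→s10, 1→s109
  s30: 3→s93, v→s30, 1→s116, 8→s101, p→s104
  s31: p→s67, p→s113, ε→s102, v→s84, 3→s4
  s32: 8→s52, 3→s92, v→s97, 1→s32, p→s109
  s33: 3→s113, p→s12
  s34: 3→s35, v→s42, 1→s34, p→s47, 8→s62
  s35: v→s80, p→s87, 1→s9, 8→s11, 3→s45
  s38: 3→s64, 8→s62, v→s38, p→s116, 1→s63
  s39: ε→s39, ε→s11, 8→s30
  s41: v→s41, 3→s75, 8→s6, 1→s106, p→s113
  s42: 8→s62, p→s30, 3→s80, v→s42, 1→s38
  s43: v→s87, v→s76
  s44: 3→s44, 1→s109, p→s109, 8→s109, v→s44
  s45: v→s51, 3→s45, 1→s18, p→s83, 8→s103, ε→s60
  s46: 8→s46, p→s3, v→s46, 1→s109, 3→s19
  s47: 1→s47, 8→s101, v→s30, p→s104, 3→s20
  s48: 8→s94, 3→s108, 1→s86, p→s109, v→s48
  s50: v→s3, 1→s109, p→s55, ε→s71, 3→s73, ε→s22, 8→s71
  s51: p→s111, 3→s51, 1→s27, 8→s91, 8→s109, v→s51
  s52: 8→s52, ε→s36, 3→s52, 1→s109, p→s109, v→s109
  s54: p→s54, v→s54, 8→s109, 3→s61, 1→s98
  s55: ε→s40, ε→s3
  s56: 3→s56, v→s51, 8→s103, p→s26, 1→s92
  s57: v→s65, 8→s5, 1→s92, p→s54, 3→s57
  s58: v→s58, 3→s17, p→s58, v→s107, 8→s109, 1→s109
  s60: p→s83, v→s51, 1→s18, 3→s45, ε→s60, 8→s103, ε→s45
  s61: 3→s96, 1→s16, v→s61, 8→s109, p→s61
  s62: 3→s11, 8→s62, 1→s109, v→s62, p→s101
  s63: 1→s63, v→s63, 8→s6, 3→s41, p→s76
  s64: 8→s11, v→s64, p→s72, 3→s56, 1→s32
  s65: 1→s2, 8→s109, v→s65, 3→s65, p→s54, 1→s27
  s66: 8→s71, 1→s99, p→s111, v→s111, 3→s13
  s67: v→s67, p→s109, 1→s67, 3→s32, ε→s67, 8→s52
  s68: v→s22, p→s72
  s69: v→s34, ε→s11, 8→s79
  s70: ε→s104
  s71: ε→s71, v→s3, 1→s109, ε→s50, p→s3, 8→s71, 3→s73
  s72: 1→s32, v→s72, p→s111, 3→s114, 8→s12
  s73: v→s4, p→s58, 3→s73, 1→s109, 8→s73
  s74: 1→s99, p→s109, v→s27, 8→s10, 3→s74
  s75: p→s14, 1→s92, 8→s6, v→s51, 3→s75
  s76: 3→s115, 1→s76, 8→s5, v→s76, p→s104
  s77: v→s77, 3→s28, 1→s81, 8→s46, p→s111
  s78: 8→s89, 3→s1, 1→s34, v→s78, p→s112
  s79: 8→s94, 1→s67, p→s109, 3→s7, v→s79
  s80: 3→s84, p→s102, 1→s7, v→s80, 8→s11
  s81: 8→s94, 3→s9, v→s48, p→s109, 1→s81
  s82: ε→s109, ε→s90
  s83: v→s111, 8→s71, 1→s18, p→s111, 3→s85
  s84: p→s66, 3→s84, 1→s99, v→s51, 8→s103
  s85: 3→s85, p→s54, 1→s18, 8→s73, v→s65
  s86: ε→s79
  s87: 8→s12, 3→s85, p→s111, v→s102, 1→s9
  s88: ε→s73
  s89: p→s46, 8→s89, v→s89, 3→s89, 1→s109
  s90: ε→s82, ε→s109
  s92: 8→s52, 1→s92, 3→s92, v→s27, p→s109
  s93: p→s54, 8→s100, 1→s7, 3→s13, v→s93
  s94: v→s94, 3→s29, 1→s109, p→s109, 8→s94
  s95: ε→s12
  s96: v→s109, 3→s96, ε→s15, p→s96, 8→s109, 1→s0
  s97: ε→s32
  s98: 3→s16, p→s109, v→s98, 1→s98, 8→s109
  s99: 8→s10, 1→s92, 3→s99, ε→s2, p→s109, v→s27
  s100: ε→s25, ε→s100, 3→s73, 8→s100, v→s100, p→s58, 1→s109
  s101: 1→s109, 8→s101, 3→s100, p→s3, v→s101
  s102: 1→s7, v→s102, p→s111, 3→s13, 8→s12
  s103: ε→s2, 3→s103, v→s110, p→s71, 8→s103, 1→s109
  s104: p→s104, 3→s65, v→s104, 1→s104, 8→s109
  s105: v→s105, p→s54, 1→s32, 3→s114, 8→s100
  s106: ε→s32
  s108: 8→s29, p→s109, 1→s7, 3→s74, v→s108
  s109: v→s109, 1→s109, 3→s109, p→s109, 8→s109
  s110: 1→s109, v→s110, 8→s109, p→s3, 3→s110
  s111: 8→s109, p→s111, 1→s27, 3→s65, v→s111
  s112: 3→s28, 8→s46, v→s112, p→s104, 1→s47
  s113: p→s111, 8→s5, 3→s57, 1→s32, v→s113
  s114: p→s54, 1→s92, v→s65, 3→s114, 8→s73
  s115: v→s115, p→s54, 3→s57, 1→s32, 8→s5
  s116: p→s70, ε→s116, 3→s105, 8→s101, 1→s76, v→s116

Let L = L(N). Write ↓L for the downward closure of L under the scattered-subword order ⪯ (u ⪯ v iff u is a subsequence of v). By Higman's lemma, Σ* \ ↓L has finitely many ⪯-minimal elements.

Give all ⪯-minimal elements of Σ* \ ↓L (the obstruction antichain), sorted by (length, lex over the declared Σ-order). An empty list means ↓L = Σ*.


|Q|=117, |F|=89, |δ|=514 (40 ε).
min D↑ (85 st, q0=0, F={12}): 0:1→1,p→2,8→3,v→0,3→4 1:1→1,p→5,8→6,v→7,3→8 2:1→5,p→9,8→10,v→2,3→11 3:1→12,p→10,8→3,v→3,3→3 4:1→13,p→14,8→3,v→4,3→4 5:1→5,p→9,8→15,v→16,3→17 6:1→12,p→15,8→6,v→6,3→18 7:1→19,p→16,8→6,v→7,3→20 8:1→21,p→22,8→18,v→20,3→23 9:1→9,p→9,8→12,v→9,3→24 10:1→12,p→25,8→10,v→10,3→26 11:1→13,p→27,8→26,v→11,3→11 12:1→12,p→12,8→12,v→12,3→12 13:1→13,p→12,8→28,v→29,3→21 14:1→13,p→30,8→10,v→14,3→11 15:1→12,p→25,8→15,v→15,3→31 16:1→32,p→9,8→15,v→16,3→33 17:1→21,p→27,8→31,v→33,3→34 18:1→12,p→35,8→18,v→18,3→36 19:1→37,p→32,8→6,v→19,3→38 20:1→39,p→40,8→18,v→20,3→41 21:1→21,p→12,8→42,v→43,3→44 22:1→21,p→30,8→35,v→40,3→34 23:1→44,p→45,8→36,v→46,3→23 24:1→47,p→27,8→12,v→24,3→24 25:1→12,p→25,8→12,v→25,3→48 26:1→12,p→49,8→26,v→26,3→26 27:1→50,p→27,8→12,v→27,3→51 28:1→12,p→12,8→28,v→28,3→42 29:1→52,p→12,8→28,v→29,3→43 30:1→47,p→30,8→12,v→30,3→24 31:1→12,p→49,8→31,v→31,3→53 32:1→54,p→9,8→15,v→32,3→55 33:1→39,p→27,8→31,v→33,3→56 34:1→44,p→27,8→53,v→24,3→34 35:1→12,p→25,8→35,v→35,3→53 36:1→12,p→57,8→36,v→58,3→36 37:1→37,p→54,8→59,v→37,3→60 38:1→61,p→62,8→18,v→38,3→63 39:1→61,p→12,8→42,v→39,3→64 40:1→39,p→30,8→35,v→40,3→56 41:1→64,p→65,8→36,v→46,3→41 42:1→12,p→12,8→42,v→42,3→66 43:1→39,p→12,8→42,v→43,3→67 44:1→44,p→12,8→66,v→47,3→44 45:1→44,p→30,8→57,v→30,3→34 46:1→47,p→30,8→12,v→46,3→46 47:1→47,p→12,8→12,v→47,3→47 48:1→12,p→49,8→12,v→48,3→48 49:1→12,p→49,8→12,v→49,3→68 50:1→50,p→12,8→12,v→50,3→69 51:1→69,p→51,8→12,v→51,3→70 52:1→71,p→12,8→28,v→52,3→39 53:1→12,p→49,8→53,v→48,3→53 54:1→54,p→9,8→72,v→54,3→73 55:1→61,p→27,8→31,v→55,3→74 56:1→64,p→27,8→53,v→24,3→56 57:1→12,p→25,8→57,v→25,3→53 58:1→12,p→25,8→12,v→58,3→58 59:1→12,p→72,8→59,v→12,3→59 60:1→61,p→75,8→59,v→60,3→76 61:1→61,p→12,8→77,v→61,3→78 62:1→61,p→30,8→35,v→62,3→74 63:1→78,p→79,8→36,v→46,3→63 64:1→78,p→12,8→66,v→47,3→64 65:1→64,p→30,8→57,v→30,3→56 66:1→12,p→12,8→66,v→80,3→66 67:1→64,p→12,8→66,v→47,3→67 68:1→12,p→68,8→12,v→68,3→81 69:1→69,p→12,8→12,v→69,3→82 70:1→82,p→70,8→12,v→12,3→70 71:1→71,p→12,8→77,v→71,3→61 72:1→12,p→81,8→72,v→12,3→72 73:1→61,p→27,8→72,v→73,3→83 74:1→78,p→27,8→53,v→24,3→74 75:1→61,p→30,8→72,v→75,3→83 76:1→78,p→84,8→59,v→46,3→76 77:1→12,p→12,8→77,v→12,3→77 78:1→78,p→12,8→77,v→47,3→78 79:1→78,p→30,8→57,v→30,3→74 80:1→12,p→12,8→12,v→80,3→80 81:1→12,p→81,8→12,v→12,3→81 82:1→82,p→12,8→12,v→12,3→82 83:1→78,p→27,8→72,v→24,3→83 84:1→78,p→30,8→72,v→30,3→83 [Hopcroft].
'81': N↓-sim [109, 42, 3] end={s109,s22,s40} — reject; 2/2 single-dels accept.
'pp8': |S_i|=[109, 81, 25, 1] end={s109} — reject; 3/3 single-dels accept.
'31p': N↓-sim [109, 95, 30, 1] end={s109} ∉↓L; 3/3 deletions ∈↓L.
'133v8': run [109, 101, 83, 58, 29, 2] end={s109,s91} rej; 5/5 single-dels accept.
'1v118v': run [109, 101, 89, 78, 40, 12, 4] end={s109,s53,s82,s90} — reject; 6/6 del acc.
'p3p33v': N↓-sim [109, 81, 55, 15, 11, 7, 1] end={s109} ∉↓L; 6/6 single-dels accept.
6 minimals (antichain).

min(Σ*\↓L) = [81, pp8, 31p, 133v8, 1v118v, p3p33v].


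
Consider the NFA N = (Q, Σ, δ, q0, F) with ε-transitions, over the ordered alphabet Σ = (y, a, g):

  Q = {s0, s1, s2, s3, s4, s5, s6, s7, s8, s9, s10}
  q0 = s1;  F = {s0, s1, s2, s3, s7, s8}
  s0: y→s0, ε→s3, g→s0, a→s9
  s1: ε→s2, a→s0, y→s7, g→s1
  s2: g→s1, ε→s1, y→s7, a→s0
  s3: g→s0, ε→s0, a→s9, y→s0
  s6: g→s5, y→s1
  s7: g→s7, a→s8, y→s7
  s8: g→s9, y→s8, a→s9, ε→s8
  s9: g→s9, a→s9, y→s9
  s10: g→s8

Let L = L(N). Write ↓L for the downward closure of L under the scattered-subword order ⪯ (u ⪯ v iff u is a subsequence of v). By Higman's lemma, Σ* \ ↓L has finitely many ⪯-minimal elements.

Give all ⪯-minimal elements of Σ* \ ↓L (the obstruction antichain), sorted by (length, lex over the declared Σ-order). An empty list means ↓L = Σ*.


|Q|=11, |F|=6, |δ|=29 (5 ε).
min D↑ (5 st, q0=0, F={4}): 0:y→1,a→2,g→0 1:y→1,a→3,g→1 2:y→2,a→4,g→2 3:y→3,a→4,g→4 4:y→4,a→4,g→4.
'aa': |S_i|=[7, 4, 1] end={s9} ∉↓L; 2/2 deletions ∈↓L.
'yag': run [7, 5, 2, 1] end={s9} rej; 3/3 deletions ∈↓L.
2 obstructions.

min(Σ*\↓L) = [aa, yag].


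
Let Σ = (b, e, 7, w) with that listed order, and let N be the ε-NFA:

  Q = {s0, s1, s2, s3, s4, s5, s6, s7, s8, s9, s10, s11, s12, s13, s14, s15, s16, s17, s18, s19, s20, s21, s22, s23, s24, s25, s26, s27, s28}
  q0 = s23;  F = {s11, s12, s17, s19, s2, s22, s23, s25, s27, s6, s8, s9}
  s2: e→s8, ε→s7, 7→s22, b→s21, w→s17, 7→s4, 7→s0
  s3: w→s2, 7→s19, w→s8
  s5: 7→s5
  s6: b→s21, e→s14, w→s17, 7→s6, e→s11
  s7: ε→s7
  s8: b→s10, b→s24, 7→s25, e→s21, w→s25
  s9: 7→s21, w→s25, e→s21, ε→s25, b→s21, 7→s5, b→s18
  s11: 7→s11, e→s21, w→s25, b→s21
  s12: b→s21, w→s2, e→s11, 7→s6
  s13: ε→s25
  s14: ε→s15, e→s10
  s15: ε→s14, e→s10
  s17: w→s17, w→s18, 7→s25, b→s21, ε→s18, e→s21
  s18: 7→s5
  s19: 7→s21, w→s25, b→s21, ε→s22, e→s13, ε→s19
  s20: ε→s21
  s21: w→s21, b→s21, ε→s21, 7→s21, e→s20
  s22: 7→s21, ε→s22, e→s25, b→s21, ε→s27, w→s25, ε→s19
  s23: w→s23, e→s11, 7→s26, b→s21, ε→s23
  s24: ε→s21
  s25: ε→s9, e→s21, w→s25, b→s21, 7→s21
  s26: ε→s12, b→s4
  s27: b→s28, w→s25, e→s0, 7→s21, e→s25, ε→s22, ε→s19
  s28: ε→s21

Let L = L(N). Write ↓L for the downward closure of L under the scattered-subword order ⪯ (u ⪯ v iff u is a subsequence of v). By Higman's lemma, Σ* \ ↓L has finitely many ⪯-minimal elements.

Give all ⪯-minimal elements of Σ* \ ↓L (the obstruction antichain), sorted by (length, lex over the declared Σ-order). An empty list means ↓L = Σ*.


Antichain: [b, ee, ew7, 77we, 7w77, 7wwe].

|Q|=29, |F|=12, |δ|=89 (21 ε).
min D↑ (10 st, q0=0, F={1}): 0:b→1,e→2,7→3,w→0 1:b→1,e→1,7→1,w→1 2:b→1,e→1,7→2,w→4 3:b→1,e→2,7→5,w→6 4:b→1,e→1,7→1,w→4 5:b→1,e→2,7→5,w→7 6:b→1,e→8,7→9,w→7 7:b→1,e→1,7→4,w→7 8:b→1,e→1,7→4,w→4 9:b→1,e→4,7→1,w→4 [Hopcroft].
'b': N↓-sim [26, 8] end={s10,s18,s20,s21,s24,s28,s4,s5} — reject; 1/1 deletions ∈↓L.
'ee': |S_i|=[26, 14, 3] end={s10,s20,s21} — reject; 2/2 del acc.
'ew7': |S_i|=[26, 14, 6, 3] end={s20,s21,s5} rej; 3/3 single-dels accept.
'77we': run [26, 25, 19, 7, 2] end={s20,s21} — reject; 4/4 deletions ∈↓L.
'7w77': |S_i|=[26, 25, 19, 13, 3] end={s20,s21,s5} rej; 4/4 deletions ∈↓L.
'7wwe': N↓-sim [26, 25, 19, 7, 2] end={s20,s21} rej; 4/4 deletions ∈↓L.
6 minimals (antichain).


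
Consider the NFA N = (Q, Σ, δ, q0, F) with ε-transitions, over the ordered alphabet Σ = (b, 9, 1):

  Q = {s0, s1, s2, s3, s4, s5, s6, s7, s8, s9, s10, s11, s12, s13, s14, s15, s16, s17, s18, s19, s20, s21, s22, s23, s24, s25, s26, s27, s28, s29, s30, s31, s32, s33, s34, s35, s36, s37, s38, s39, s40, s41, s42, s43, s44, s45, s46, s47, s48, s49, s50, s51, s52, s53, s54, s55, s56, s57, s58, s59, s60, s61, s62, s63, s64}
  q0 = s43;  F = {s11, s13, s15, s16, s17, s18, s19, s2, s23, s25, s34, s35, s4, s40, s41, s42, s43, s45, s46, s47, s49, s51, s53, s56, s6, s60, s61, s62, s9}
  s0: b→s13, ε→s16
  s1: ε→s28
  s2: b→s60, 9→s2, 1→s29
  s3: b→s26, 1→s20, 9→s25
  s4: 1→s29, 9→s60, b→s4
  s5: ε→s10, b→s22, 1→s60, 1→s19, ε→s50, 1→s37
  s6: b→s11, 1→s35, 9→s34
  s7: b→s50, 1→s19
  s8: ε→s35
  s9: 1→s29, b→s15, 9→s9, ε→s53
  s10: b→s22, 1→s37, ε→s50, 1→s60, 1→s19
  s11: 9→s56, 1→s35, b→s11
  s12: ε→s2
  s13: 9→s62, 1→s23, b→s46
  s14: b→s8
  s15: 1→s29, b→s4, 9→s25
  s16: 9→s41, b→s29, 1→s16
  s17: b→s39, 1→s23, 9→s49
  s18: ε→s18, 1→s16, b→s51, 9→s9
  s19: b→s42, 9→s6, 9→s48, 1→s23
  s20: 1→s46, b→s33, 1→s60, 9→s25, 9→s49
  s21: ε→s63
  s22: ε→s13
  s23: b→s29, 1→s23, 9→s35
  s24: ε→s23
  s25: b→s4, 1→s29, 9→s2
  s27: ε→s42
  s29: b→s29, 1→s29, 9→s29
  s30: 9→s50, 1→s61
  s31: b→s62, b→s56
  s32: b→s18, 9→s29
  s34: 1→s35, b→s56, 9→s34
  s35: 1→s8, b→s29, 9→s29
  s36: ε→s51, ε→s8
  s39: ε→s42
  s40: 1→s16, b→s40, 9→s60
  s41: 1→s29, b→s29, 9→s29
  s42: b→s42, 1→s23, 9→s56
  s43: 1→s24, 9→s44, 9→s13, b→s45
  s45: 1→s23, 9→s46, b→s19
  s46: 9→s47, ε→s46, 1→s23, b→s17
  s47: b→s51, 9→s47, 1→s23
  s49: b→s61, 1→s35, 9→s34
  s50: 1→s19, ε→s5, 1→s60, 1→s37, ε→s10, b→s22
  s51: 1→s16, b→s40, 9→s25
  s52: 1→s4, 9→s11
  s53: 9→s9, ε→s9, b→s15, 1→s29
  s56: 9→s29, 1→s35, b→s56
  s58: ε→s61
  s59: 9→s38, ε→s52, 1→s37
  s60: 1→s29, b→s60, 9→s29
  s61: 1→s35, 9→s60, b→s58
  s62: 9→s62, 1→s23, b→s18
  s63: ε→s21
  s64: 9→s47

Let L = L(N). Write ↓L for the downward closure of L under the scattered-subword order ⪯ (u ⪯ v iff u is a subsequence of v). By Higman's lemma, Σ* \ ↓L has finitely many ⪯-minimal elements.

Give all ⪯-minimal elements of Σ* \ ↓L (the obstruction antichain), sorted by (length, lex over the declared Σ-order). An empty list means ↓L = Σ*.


A = [1b, 199, bbb99, bb919, 99b91, bb99b9].

|Q|=65, |F|=29, |δ|=150 (23 ε).
min D↑ (29 st, q0=0, F={7}): 0:b→1,9→2,1→3 1:b→4,9→5,1→3 2:b→5,9→6,1→3 3:b→7,9→8,1→3 4:b→9,9→10,1→3 5:b→11,9→12,1→3 6:b→13,9→6,1→3 7:b→7,9→7,1→7 8:b→7,9→7,1→8 9:b→9,9→14,1→3 10:b→15,9→16,1→8 11:b→9,9→17,1→3 12:b→18,9→12,1→3 13:b→18,9→19,1→20 14:b→14,9→7,1→8 15:b→15,9→14,1→8 16:b→14,9→16,1→8 17:b→21,9→16,1→8 18:b→22,9→23,1→20 19:b→24,9→19,1→7 20:b→7,9→25,1→20 21:b→21,9→26,1→8 22:b→22,9→26,1→20 23:b→27,9→28,1→7 24:b→27,9→23,1→7 25:b→7,9→7,1→7 26:b→26,9→7,1→7 27:b→27,9→26,1→7 28:b→26,9→28,1→7 (ε-aug+det+¬).
'1b': |S_i|=[36, 7, 1] end={s29} rej; 2/2 del acc.
'199': |S_i|=[36, 7, 4, 1] end={s29} — reject; 3/3 deletions ∈↓L.
'bbb99': run [36, 31, 25, 15, 6, 1] end={s29} — reject; 5/5 del acc.
'bb919': run [36, 31, 25, 16, 3, 1] end={s29} rej; 5/5 single-dels accept.
'99b91': N↓-sim [36, 32, 23, 18, 9, 1] end={s29} — reject; 5/5 deletions ∈↓L.
'bb99b9': run [36, 31, 25, 16, 7, 5, 1] end={s29} ∉↓L; 6/6 deletions ∈↓L.
6 minimals (antichain).


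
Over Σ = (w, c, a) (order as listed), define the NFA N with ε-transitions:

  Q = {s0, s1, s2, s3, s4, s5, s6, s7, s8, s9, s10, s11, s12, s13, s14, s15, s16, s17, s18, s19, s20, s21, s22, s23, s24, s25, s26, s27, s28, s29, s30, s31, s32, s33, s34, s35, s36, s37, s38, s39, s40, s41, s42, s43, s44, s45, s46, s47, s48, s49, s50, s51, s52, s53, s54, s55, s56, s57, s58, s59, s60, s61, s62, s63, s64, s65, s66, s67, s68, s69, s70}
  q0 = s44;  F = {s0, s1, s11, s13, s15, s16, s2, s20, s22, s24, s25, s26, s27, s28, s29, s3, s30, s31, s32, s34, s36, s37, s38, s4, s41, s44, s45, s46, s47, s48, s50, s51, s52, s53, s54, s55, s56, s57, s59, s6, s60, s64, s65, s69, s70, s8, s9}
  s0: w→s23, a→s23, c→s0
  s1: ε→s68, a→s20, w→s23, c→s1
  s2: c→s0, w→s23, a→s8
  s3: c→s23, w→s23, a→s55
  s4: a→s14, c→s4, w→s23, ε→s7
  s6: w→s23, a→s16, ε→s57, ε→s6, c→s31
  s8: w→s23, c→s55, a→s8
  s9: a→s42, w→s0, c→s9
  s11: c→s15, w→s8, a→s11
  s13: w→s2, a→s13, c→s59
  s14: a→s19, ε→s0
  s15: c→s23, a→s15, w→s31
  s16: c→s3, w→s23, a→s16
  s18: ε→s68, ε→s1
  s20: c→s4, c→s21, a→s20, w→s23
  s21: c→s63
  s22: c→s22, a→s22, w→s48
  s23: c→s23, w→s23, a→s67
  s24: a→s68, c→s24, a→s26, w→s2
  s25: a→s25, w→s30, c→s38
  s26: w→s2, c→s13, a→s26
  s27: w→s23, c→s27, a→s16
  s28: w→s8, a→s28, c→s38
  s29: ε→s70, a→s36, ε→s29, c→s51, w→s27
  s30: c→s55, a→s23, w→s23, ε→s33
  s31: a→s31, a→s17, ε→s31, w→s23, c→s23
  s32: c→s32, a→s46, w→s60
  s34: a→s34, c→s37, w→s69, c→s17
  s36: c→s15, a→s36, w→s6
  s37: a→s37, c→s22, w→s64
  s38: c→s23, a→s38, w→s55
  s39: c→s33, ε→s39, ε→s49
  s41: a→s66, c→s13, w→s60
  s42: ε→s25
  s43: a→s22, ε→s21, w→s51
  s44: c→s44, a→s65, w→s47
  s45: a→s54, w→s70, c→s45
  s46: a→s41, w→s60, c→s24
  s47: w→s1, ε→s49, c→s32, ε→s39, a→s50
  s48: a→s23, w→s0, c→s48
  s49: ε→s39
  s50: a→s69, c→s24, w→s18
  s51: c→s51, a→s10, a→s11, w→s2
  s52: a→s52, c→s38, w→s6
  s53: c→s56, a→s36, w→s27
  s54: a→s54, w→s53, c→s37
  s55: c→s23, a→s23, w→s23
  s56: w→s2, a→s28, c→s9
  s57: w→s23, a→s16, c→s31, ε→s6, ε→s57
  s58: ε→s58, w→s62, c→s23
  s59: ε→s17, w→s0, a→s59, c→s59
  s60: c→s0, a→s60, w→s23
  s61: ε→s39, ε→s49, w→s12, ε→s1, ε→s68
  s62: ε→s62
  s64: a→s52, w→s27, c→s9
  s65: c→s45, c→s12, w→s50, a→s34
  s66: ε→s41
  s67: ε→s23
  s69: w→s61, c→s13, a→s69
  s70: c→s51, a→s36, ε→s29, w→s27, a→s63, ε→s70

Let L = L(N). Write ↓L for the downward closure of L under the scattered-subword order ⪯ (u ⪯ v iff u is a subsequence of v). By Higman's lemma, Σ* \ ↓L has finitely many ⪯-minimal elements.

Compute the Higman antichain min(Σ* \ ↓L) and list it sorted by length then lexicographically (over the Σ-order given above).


min(Σ*\↓L) = [www, wcwca, wwacaa, acwacc, aaccwa].

|Q|=71, |F|=47, |δ|=190 (31 ε).
min D↑ (46 st, q0=0, F={8}): 0:w→1,c→0,a→2 1:w→3,c→4,a→5 2:w→5,c→6,a→7 3:w→8,c→3,a→9 4:w→10,c→4,a→11 5:w→3,c→12,a→13 6:w→14,c→6,a→15 7:w→13,c→16,a→7 8:w→8,c→8,a→8 9:w→8,c→17,a→9 10:w→8,c→18,a→10 11:w→10,c→12,a→19 12:w→20,c→12,a→21 13:w→3,c→22,a→13 14:w→23,c→24,a→25 15:w→26,c→16,a→15 16:w→27,c→28,a→16 17:w→8,c→17,a→18 18:w→8,c→18,a→8 19:w→10,c→22,a→19 20:w→8,c→18,a→29 21:w→20,c→22,a→21 22:w→20,c→30,a→22 23:w→8,c→23,a→31 24:w→20,c→24,a→32 25:w→33,c→34,a→25 26:w→23,c→35,a→25 27:w→23,c→36,a→37 28:w→38,c→28,a→28 29:w→8,c→39,a→29 30:w→18,c→30,a→30 31:w→8,c→40,a→31 32:w→29,c→34,a→32 33:w→8,c→41,a→31 34:w→41,c→8,a→34 35:w→20,c→36,a→42 36:w→18,c→36,a→43 37:w→33,c→44,a→37 38:w→18,c→38,a→8 39:w→8,c→8,a→8 40:w→8,c→8,a→39 41:w→8,c→8,a→41 42:w→29,c→44,a→42 43:w→45,c→44,a→43 44:w→39,c→8,a→44 45:w→8,c→39,a→8 [Hopcroft].
'www': |S_i|=[65, 58, 30, 3] end={s12,s23,s67} ∉↓L; 3/3 single-dels accept.
'wcwca': N↓-sim [65, 58, 42, 11, 4, 2] end={s23,s67} rej; 5/5 single-dels accept.
'wwacaa': |S_i|=[65, 58, 30, 17, 11, 6, 3] end={s19,s23,s67} rej; 6/6 deletions ∈↓L.
'acwacc': N↓-sim [65, 62, 50, 33, 22, 8, 2] end={s23,s67} ∉↓L; 6/6 single-dels accept.
'aaccwa': run [65, 62, 53, 38, 27, 7, 2] end={s23,s67} — reject; 6/6 single-dels accept.
5 obstructions.


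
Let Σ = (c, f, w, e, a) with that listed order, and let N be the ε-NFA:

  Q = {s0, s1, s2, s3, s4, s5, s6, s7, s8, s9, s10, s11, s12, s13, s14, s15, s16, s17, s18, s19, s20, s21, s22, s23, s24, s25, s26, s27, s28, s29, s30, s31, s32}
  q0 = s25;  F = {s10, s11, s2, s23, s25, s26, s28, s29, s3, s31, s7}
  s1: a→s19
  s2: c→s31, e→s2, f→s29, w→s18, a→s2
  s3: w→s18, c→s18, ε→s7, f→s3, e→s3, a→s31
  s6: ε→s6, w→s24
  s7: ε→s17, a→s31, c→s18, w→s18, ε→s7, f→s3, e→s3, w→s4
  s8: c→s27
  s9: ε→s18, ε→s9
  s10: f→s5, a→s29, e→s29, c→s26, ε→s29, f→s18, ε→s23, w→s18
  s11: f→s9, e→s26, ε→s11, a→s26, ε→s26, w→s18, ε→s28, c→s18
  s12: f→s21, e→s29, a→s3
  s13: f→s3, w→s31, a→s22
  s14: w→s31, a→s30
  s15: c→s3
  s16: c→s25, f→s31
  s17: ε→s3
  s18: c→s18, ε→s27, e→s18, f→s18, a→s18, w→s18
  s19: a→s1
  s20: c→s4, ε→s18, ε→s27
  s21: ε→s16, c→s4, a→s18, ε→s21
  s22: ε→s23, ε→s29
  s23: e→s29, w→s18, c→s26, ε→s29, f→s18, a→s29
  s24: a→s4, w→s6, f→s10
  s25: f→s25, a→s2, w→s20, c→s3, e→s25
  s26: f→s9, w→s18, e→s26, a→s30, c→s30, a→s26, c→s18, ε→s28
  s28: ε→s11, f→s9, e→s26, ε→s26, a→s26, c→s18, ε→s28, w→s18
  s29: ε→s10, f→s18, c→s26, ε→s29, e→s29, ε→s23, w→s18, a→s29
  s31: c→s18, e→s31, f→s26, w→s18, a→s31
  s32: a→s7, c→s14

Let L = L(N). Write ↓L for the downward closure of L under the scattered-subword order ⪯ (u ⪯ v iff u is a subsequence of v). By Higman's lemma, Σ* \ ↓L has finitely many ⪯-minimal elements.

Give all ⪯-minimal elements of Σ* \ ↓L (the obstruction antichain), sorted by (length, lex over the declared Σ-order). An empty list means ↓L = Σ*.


|Q|=33, |F|=11, |δ|=114 (27 ε).
min D↑ (7 st, q0=0, F={2}): 0:c→1,f→0,w→2,e→0,a→3 1:c→2,f→1,w→2,e→1,a→4 2:c→2,f→2,w→2,e→2,a→2 3:c→4,f→5,w→2,e→3,a→3 4:c→2,f→6,w→2,e→4,a→4 5:c→6,f→2,w→2,e→5,a→5 6:c→2,f→2,w→2,e→6,a→6 (ε-aug+det+¬).
'w': run [19, 4] end={s18,s20,s27,s4} — reject; 1/1 del acc.
'cc': N↓-sim [19, 12, 3] end={s18,s27,s30} ∉↓L; 2/2 single-dels accept.
'aff': |S_i|=[19, 13, 11, 4] end={s18,s27,s5,s9} ∉↓L; 3/3 deletions ∈↓L.
3 words, ⪯-incomp.

Antichain: [w, cc, aff].
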